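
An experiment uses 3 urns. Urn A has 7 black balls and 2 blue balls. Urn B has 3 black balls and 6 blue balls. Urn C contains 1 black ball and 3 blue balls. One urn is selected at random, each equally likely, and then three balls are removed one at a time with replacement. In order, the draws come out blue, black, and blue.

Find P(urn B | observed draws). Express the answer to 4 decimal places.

The likelihood of the observed sequence under each hypothesis: P(data | urn A) = (2/9)(7/9)(2/9) = 0.038409; P(data | urn B) = (6/9)(3/9)(6/9) = 0.14815; P(data | urn C) = (3/4)(1/4)(3/4) = 0.14062.
Multiplying each by its prior: 1/3 · 0.038409 = 0.012803, 1/3 · 0.14815 = 0.049383, 1/3 · 0.14062 = 0.046875; with total 0.10906.
By Bayes' rule, P(urn B | data) = (0.049383) / (0.10906) = 0.4528.

0.4528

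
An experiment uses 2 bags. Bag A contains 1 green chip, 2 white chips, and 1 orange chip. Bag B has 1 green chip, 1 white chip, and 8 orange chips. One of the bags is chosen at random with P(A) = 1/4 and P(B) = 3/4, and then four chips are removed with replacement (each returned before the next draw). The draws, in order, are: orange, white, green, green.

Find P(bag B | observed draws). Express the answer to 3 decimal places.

For each hypothesis, P(data | H) works out to: P(data | bag A) = (1/4)(2/4)(1/4)(1/4) = 0.0078125; P(data | bag B) = (8/10)(1/10)(1/10)(1/10) = 0.0008.
The prior-weighted likelihoods are 1/4 · 0.0078125 = 0.0019531, 3/4 · 0.0008 = 0.0006; these sum to 0.0025531.
So P(bag B | data) = (0.0006) / (0.0025531) = 0.23501.

0.235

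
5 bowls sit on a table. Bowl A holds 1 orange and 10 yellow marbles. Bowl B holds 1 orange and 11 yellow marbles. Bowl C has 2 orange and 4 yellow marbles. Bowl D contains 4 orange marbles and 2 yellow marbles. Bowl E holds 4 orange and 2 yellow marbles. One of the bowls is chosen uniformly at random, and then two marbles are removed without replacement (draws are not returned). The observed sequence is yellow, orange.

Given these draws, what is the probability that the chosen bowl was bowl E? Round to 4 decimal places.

0.2737

The likelihood of the observed sequence under each hypothesis: P(data | bowl A) = (10/11)(1/10) = 0.090909; P(data | bowl B) = (11/12)(1/11) = 0.083333; P(data | bowl C) = (4/6)(2/5) = 0.26667; P(data | bowl D) = (2/6)(4/5) = 0.26667; P(data | bowl E) = (2/6)(4/5) = 0.26667.
Multiplying each by its prior: 1/5 · 0.090909 = 0.018182, 1/5 · 0.083333 = 0.016667, 1/5 · 0.26667 = 0.053333, 1/5 · 0.26667 = 0.053333, 1/5 · 0.26667 = 0.053333; summing to 0.19485.
So P(bowl E | data) = (0.053333) / (0.19485) = 0.27372.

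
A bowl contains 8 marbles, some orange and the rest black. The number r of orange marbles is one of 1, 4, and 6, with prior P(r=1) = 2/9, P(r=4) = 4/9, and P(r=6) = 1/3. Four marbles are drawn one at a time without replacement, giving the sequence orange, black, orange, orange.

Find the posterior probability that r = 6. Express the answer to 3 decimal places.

0.652

Under each hypothesis, the probability of the observed sequence is: P(data | r = 1) = (1/8)(7/7)(0/6) = 0; P(data | r = 4) = (4/8)(4/7)(3/6)(2/5) = 2/35; P(data | r = 6) = (6/8)(2/7)(5/6)(4/5) = 1/7.
Weighting by the prior gives 2/9 · 0 = 0, 4/9 · 2/35 = 8/315, 1/3 · 1/7 = 1/21; with total 23/315.
So P(r = 6 | data) = (1/21) / (23/315) = 15/23.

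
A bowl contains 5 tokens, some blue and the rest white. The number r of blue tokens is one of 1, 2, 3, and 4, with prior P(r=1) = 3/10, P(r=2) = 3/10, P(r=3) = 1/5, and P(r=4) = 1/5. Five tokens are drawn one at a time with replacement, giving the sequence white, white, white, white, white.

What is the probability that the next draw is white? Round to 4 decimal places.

Under each hypothesis, the probability of the observed sequence is: P(data | r = 1) = (4/5)(4/5)(4/5)(4/5)(4/5) = 0.32768; P(data | r = 2) = (3/5)(3/5)(3/5)(3/5)(3/5) = 0.07776; P(data | r = 3) = (2/5)(2/5)(2/5)(2/5)(2/5) = 0.01024; P(data | r = 4) = (1/5)(1/5)(1/5)(1/5)(1/5) = 0.00032.
Multiplying each by its prior: 3/10 · 0.32768 = 0.098304, 3/10 · 0.07776 = 0.023328, 1/5 · 0.01024 = 0.002048, 1/5 · 0.00032 = 6.4e-05; these sum to 0.12374.
The posterior is then P(r = 1 | data) = 0.79441, P(r = 2 | data) = 0.18852, P(r = 3 | data) = 0.01655, P(r = 4 | data) = 0.0005172.
Averaging over the posterior, P(white next | data) = (4/5)(0.79441) + (3/5)(0.18852) + (2/5)(0.01655) + (1/5)(0.0005172) = 0.75537.

0.7554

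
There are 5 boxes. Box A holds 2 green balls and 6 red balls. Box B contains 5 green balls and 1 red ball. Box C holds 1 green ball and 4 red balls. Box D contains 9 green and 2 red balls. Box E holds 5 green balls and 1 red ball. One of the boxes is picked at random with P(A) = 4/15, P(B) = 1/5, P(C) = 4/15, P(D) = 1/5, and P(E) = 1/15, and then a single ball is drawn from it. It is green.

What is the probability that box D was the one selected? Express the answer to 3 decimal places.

Under each hypothesis, the probability of this draw is: P(data | box A) = (2/8) = 0.25; P(data | box B) = (5/6) = 0.83333; P(data | box C) = (1/5) = 0.2; P(data | box D) = (9/11) = 0.81818; P(data | box E) = (5/6) = 0.83333.
The prior-weighted likelihoods are 4/15 · 0.25 = 0.066667, 1/5 · 0.83333 = 0.16667, 4/15 · 0.2 = 0.053333, 1/5 · 0.81818 = 0.16364, 1/15 · 0.83333 = 0.055556; with total 0.50586.
Hence P(box D | data) = (0.16364) / (0.50586) = 0.32348.

0.323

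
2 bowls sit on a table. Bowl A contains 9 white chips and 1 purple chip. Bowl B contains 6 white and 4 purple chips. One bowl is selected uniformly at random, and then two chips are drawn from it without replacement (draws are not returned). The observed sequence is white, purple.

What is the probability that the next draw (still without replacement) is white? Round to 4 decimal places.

The likelihood of the observed sequence under each hypothesis: P(data | bowl A) = (9/10)(1/9) = 1/10; P(data | bowl B) = (6/10)(4/9) = 4/15.
Multiplying each by its prior: 1/2 · 1/10 = 1/20, 1/2 · 4/15 = 2/15; these sum to 11/60.
The posterior is then P(bowl A | data) = 3/11, P(bowl B | data) = 8/11.
The predictive probability is P(white next | data) = (1)(3/11) + (5/8)(8/11) = 8/11.

0.7273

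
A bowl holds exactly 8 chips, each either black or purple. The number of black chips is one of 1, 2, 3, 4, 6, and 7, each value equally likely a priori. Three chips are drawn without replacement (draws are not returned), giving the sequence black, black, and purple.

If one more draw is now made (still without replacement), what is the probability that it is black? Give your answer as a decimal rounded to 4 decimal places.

For each hypothesis, P(data | H) works out to: P(data | r = 1) = (1/8)(0/7) = 0; P(data | r = 2) = (2/8)(1/7)(6/6) = 1/28; P(data | r = 3) = (3/8)(2/7)(5/6) = 5/56; P(data | r = 4) = (4/8)(3/7)(4/6) = 1/7; P(data | r = 6) = (6/8)(5/7)(2/6) = 5/28; P(data | r = 7) = (7/8)(6/7)(1/6) = 1/8.
Weighting by the prior gives 1/6 · 0 = 0, 1/6 · 1/28 = 1/168, 1/6 · 5/56 = 5/336, 1/6 · 1/7 = 1/42, 1/6 · 5/28 = 5/168, 1/6 · 1/8 = 1/48; with total 2/21.
Normalising, the posterior is P(r = 1 | data) = 0, P(r = 2 | data) = 1/16, P(r = 3 | data) = 5/32, P(r = 4 | data) = 1/4, P(r = 6 | data) = 5/16, P(r = 7 | data) = 7/32.
The predictive probability is P(black next | data) = (0)(1/16) + (1/5)(5/32) + (2/5)(1/4) + (4/5)(5/16) + (1)(7/32) = 3/5.

0.6000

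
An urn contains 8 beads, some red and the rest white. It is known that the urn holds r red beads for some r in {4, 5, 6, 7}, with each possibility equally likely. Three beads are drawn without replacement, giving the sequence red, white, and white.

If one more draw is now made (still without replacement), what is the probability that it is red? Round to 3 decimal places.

0.720

For each hypothesis, P(data | H) works out to: P(data | r = 4) = (4/8)(4/7)(3/6) = 1/7; P(data | r = 5) = (5/8)(3/7)(2/6) = 5/56; P(data | r = 6) = (6/8)(2/7)(1/6) = 1/28; P(data | r = 7) = (7/8)(1/7)(0/6) = 0.
Weighting by the prior gives 1/4 · 1/7 = 1/28, 1/4 · 5/56 = 5/224, 1/4 · 1/28 = 1/112, 1/4 · 0 = 0; summing to 15/224.
Dividing through by the total gives posterior P(r = 4 | data) = 8/15, P(r = 5 | data) = 1/3, P(r = 6 | data) = 2/15, P(r = 7 | data) = 0.
So P(red next | data) = Σ P(red next | H) P(H | data) = (3/5)(8/15) + (4/5)(1/3) + (1)(2/15) = 18/25.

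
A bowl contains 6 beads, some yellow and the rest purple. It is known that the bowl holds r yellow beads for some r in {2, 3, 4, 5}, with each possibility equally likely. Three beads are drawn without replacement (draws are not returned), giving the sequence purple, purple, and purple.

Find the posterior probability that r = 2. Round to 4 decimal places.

0.8000

The likelihood of the observed sequence under each hypothesis: P(data | r = 2) = (4/6)(3/5)(2/4) = 1/5; P(data | r = 3) = (3/6)(2/5)(1/4) = 1/20; P(data | r = 4) = (2/6)(1/5)(0/4) = 0; P(data | r = 5) = (1/6)(0/5) = 0.
Weighting by the prior gives 1/4 · 1/5 = 1/20, 1/4 · 1/20 = 1/80, 1/4 · 0 = 0, 1/4 · 0 = 0; summing to 1/16.
So P(r = 2 | data) = (1/20) / (1/16) = 4/5.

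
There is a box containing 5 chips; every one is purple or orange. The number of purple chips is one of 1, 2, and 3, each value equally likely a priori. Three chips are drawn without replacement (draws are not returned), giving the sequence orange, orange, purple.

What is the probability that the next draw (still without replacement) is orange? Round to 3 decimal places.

Compute the likelihood of the observed sequence for each case: P(data | r = 1) = (4/5)(3/4)(1/3) = 1/5; P(data | r = 2) = (3/5)(2/4)(2/3) = 1/5; P(data | r = 3) = (2/5)(1/4)(3/3) = 1/10.
Weighting by the prior gives 1/3 · 1/5 = 1/15, 1/3 · 1/5 = 1/15, 1/3 · 1/10 = 1/30; these sum to 1/6.
The posterior is then P(r = 1 | data) = 2/5, P(r = 2 | data) = 2/5, P(r = 3 | data) = 1/5.
Averaging over the posterior, P(orange next | data) = (1)(2/5) + (1/2)(2/5) + (0)(1/5) = 3/5.

0.600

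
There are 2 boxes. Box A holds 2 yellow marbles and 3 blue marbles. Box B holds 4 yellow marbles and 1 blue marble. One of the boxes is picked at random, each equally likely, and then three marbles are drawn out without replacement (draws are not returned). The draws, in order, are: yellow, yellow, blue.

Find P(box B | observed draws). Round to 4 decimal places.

Compute the likelihood of the observed sequence for each case: P(data | box A) = (2/5)(1/4)(3/3) = 1/10; P(data | box B) = (4/5)(3/4)(1/3) = 1/5.
The prior-weighted likelihoods are 1/2 · 1/10 = 1/20, 1/2 · 1/5 = 1/10; these sum to 3/20.
Therefore the posterior P(box B | data) = (1/10) / (3/20) = 2/3.

0.6667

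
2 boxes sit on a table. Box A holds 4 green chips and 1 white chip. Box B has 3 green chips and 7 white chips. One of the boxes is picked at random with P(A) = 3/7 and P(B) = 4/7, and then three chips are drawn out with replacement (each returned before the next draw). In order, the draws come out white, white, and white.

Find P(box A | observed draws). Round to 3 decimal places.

0.017

For each hypothesis, P(data | H) works out to: P(data | box A) = (1/5)(1/5)(1/5) = 0.008; P(data | box B) = (7/10)(7/10)(7/10) = 0.343.
The prior-weighted likelihoods are 3/7 · 0.008 = 0.0034286, 4/7 · 0.343 = 0.196; with total 0.19943.
So P(box A | data) = (0.0034286) / (0.19943) = 0.017192.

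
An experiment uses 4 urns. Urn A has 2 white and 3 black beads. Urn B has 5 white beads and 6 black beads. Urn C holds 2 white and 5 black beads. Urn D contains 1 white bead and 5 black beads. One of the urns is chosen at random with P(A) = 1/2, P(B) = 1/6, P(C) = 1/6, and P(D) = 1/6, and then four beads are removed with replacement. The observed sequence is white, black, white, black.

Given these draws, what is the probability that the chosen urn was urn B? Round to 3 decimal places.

0.208

The likelihood of the observed sequence under each hypothesis: P(data | urn A) = (2/5)(3/5)(2/5)(3/5) = 0.0576; P(data | urn B) = (5/11)(6/11)(5/11)(6/11) = 0.061471; P(data | urn C) = (2/7)(5/7)(2/7)(5/7) = 0.041649; P(data | urn D) = (1/6)(5/6)(1/6)(5/6) = 0.01929.
The prior-weighted likelihoods are 1/2 · 0.0576 = 0.0288, 1/6 · 0.061471 = 0.010245, 1/6 · 0.041649 = 0.0069416, 1/6 · 0.01929 = 0.003215; summing to 0.049202.
Hence P(urn B | data) = (0.010245) / (0.049202) = 0.20823.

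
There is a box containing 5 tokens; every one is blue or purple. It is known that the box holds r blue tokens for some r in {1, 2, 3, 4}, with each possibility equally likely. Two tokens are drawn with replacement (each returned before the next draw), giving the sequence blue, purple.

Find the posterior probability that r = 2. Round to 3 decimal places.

For each hypothesis, P(data | H) works out to: P(data | r = 1) = (1/5)(4/5) = 4/25; P(data | r = 2) = (2/5)(3/5) = 6/25; P(data | r = 3) = (3/5)(2/5) = 6/25; P(data | r = 4) = (4/5)(1/5) = 4/25.
Weighting by the prior gives 1/4 · 4/25 = 1/25, 1/4 · 6/25 = 3/50, 1/4 · 6/25 = 3/50, 1/4 · 4/25 = 1/25; with total 1/5.
So P(r = 2 | data) = (3/50) / (1/5) = 3/10.

0.300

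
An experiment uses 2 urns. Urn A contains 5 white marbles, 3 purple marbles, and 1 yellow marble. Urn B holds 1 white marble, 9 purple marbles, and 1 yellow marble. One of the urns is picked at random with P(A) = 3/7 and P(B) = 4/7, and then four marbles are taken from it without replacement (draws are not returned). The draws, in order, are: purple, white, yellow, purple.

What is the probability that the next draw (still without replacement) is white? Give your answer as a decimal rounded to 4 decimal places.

0.3601

Compute the likelihood of the observed sequence for each case: P(data | urn A) = (3/9)(5/8)(1/7)(2/6) = 0.0099206; P(data | urn B) = (9/11)(1/10)(1/9)(8/8) = 0.0090909.
Multiplying each by its prior: 3/7 · 0.0099206 = 0.0042517, 4/7 · 0.0090909 = 0.0051948; these sum to 0.0094465.
The posterior is then P(urn A | data) = 0.45008, P(urn B | data) = 0.54992.
So P(white next | data) = Σ P(white next | H) P(H | data) = (4/5)(0.45008) + (0)(0.54992) = 0.36007.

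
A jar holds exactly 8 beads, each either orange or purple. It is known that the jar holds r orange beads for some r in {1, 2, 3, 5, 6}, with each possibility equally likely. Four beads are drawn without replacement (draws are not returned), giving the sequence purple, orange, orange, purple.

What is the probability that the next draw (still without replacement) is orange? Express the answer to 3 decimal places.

Under each hypothesis, the probability of the observed sequence is: P(data | r = 1) = (7/8)(1/7)(0/6) = 0; P(data | r = 2) = (6/8)(2/7)(1/6)(5/5) = 1/28; P(data | r = 3) = (5/8)(3/7)(2/6)(4/5) = 1/14; P(data | r = 5) = (3/8)(5/7)(4/6)(2/5) = 1/14; P(data | r = 6) = (2/8)(6/7)(5/6)(1/5) = 1/28.
The prior-weighted likelihoods are 1/5 · 0 = 0, 1/5 · 1/28 = 1/140, 1/5 · 1/14 = 1/70, 1/5 · 1/14 = 1/70, 1/5 · 1/28 = 1/140; these sum to 3/70.
Dividing through by the total gives posterior P(r = 1 | data) = 0, P(r = 2 | data) = 1/6, P(r = 3 | data) = 1/3, P(r = 5 | data) = 1/3, P(r = 6 | data) = 1/6.
Averaging over the posterior, P(orange next | data) = (0)(1/6) + (1/4)(1/3) + (3/4)(1/3) + (1)(1/6) = 1/2.

0.500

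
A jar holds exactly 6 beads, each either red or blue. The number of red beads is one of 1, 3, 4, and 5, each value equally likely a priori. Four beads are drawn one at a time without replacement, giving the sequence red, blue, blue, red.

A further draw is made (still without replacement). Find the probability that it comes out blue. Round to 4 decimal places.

0.3000

Compute the likelihood of the observed sequence for each case: P(data | r = 1) = (1/6)(5/5)(4/4)(0/3) = 0; P(data | r = 3) = (3/6)(3/5)(2/4)(2/3) = 1/10; P(data | r = 4) = (4/6)(2/5)(1/4)(3/3) = 1/15; P(data | r = 5) = (5/6)(1/5)(0/4) = 0.
The prior-weighted likelihoods are 1/4 · 0 = 0, 1/4 · 1/10 = 1/40, 1/4 · 1/15 = 1/60, 1/4 · 0 = 0; these sum to 1/24.
Normalising, the posterior is P(r = 1 | data) = 0, P(r = 3 | data) = 3/5, P(r = 4 | data) = 2/5, P(r = 5 | data) = 0.
Averaging over the posterior, P(blue next | data) = (1/2)(3/5) + (0)(2/5) = 3/10.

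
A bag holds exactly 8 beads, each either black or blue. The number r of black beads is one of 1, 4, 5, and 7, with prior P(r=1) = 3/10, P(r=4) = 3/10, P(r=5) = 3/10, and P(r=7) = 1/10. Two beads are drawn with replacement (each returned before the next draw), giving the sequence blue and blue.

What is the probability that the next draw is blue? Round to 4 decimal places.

Under each hypothesis, the probability of the observed sequence is: P(data | r = 1) = (7/8)(7/8) = 49/64; P(data | r = 4) = (4/8)(4/8) = 1/4; P(data | r = 5) = (3/8)(3/8) = 9/64; P(data | r = 7) = (1/8)(1/8) = 1/64.
Weighting by the prior gives 3/10 · 49/64 = 147/640, 3/10 · 1/4 = 3/40, 3/10 · 9/64 = 27/640, 1/10 · 1/64 = 1/640; summing to 223/640.
The posterior is then P(r = 1 | data) = 0.65919, P(r = 4 | data) = 0.21525, P(r = 5 | data) = 0.12108, P(r = 7 | data) = 0.0044843.
So P(blue next | data) = Σ P(blue next | H) P(H | data) = (7/8)(0.65919) + (1/2)(0.21525) + (3/8)(0.12108) + (1/8)(0.0044843) = 0.73038.

0.7304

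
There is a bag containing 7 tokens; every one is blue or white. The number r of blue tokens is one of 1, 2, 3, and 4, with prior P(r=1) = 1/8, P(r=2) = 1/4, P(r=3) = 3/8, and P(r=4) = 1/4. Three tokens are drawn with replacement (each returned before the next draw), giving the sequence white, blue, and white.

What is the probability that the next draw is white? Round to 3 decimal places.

For each hypothesis, P(data | H) works out to: P(data | r = 1) = (6/7)(1/7)(6/7) = 36/343; P(data | r = 2) = (5/7)(2/7)(5/7) = 50/343; P(data | r = 3) = (4/7)(3/7)(4/7) = 48/343; P(data | r = 4) = (3/7)(4/7)(3/7) = 36/343.
Multiplying each by its prior: 1/8 · 36/343 = 9/686, 1/4 · 50/343 = 25/686, 3/8 · 48/343 = 18/343, 1/4 · 36/343 = 9/343; with total 44/343.
The posterior is then P(r = 1 | data) = 9/88, P(r = 2 | data) = 25/88, P(r = 3 | data) = 9/22, P(r = 4 | data) = 9/44.
Averaging over the posterior, P(white next | data) = (6/7)(9/88) + (5/7)(25/88) + (4/7)(9/22) + (3/7)(9/44) = 377/616.

0.612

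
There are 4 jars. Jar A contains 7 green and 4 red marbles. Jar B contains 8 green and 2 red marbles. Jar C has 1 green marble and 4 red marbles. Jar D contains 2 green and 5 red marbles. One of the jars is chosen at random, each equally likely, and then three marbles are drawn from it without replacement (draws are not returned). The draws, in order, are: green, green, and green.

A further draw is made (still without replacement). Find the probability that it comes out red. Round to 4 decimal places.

The likelihood of the observed sequence under each hypothesis: P(data | jar A) = (7/11)(6/10)(5/9) = 7/33; P(data | jar B) = (8/10)(7/9)(6/8) = 7/15; P(data | jar C) = (1/5)(0/4) = 0; P(data | jar D) = (2/7)(1/6)(0/5) = 0.
The prior-weighted likelihoods are 1/4 · 7/33 = 7/132, 1/4 · 7/15 = 7/60, 1/4 · 0 = 0, 1/4 · 0 = 0; these sum to 28/165.
Normalising, the posterior is P(jar A | data) = 5/16, P(jar B | data) = 11/16, P(jar C | data) = 0, P(jar D | data) = 0.
So P(red next | data) = Σ P(red next | H) P(H | data) = (1/2)(5/16) + (2/7)(11/16) = 79/224.

0.3527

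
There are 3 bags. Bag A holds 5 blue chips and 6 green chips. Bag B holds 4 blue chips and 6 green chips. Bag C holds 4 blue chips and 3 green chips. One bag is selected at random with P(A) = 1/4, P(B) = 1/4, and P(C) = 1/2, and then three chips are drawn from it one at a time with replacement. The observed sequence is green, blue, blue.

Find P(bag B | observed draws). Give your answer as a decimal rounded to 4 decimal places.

0.1965

Under each hypothesis, the probability of the observed sequence is: P(data | bag A) = (6/11)(5/11)(5/11) = 0.1127; P(data | bag B) = (6/10)(4/10)(4/10) = 0.096; P(data | bag C) = (3/7)(4/7)(4/7) = 0.13994.
Multiplying each by its prior: 1/4 · 0.1127 = 0.028174, 1/4 · 0.096 = 0.024, 1/2 · 0.13994 = 0.069971; summing to 0.12215.
Hence P(bag B | data) = (0.024) / (0.12215) = 0.19649.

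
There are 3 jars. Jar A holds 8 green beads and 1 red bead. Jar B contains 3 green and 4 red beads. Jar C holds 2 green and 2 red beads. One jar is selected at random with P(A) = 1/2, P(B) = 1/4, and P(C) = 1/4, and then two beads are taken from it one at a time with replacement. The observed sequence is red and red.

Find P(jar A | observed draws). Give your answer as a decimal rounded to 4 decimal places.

0.0411

For each hypothesis, P(data | H) works out to: P(data | jar A) = (1/9)(1/9) = 0.012346; P(data | jar B) = (4/7)(4/7) = 0.32653; P(data | jar C) = (2/4)(2/4) = 0.25.
Weighting by the prior gives 1/2 · 0.012346 = 0.0061728, 1/4 · 0.32653 = 0.081633, 1/4 · 0.25 = 0.0625; summing to 0.15031.
So P(jar A | data) = (0.0061728) / (0.15031) = 0.041069.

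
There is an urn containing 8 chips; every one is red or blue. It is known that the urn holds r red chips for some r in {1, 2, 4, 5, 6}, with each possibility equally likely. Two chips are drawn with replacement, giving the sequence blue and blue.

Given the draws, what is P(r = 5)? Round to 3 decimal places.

0.079

The likelihood of the observed sequence under each hypothesis: P(data | r = 1) = (7/8)(7/8) = 49/64; P(data | r = 2) = (6/8)(6/8) = 9/16; P(data | r = 4) = (4/8)(4/8) = 1/4; P(data | r = 5) = (3/8)(3/8) = 9/64; P(data | r = 6) = (2/8)(2/8) = 1/16.
Weighting by the prior gives 1/5 · 49/64 = 49/320, 1/5 · 9/16 = 9/80, 1/5 · 1/4 = 1/20, 1/5 · 9/64 = 9/320, 1/5 · 1/16 = 1/80; with total 57/160.
So P(r = 5 | data) = (9/320) / (57/160) = 3/38.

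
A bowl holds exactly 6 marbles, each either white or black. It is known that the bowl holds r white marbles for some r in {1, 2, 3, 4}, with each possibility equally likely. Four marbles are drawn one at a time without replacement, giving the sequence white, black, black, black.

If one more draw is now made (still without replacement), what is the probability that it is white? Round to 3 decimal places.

Under each hypothesis, the probability of the observed sequence is: P(data | r = 1) = (1/6)(5/5)(4/4)(3/3) = 1/6; P(data | r = 2) = (2/6)(4/5)(3/4)(2/3) = 2/15; P(data | r = 3) = (3/6)(3/5)(2/4)(1/3) = 1/20; P(data | r = 4) = (4/6)(2/5)(1/4)(0/3) = 0.
Weighting by the prior gives 1/4 · 1/6 = 1/24, 1/4 · 2/15 = 1/30, 1/4 · 1/20 = 1/80, 1/4 · 0 = 0; with total 7/80.
Dividing through by the total gives posterior P(r = 1 | data) = 10/21, P(r = 2 | data) = 8/21, P(r = 3 | data) = 1/7, P(r = 4 | data) = 0.
So P(white next | data) = Σ P(white next | H) P(H | data) = (0)(10/21) + (1/2)(8/21) + (1)(1/7) = 1/3.

0.333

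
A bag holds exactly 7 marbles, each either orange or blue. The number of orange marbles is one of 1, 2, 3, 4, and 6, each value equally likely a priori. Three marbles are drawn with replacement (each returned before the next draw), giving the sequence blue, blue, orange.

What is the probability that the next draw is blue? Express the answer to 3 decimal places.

0.627

The likelihood of the observed sequence under each hypothesis: P(data | r = 1) = (6/7)(6/7)(1/7) = 0.10496; P(data | r = 2) = (5/7)(5/7)(2/7) = 0.14577; P(data | r = 3) = (4/7)(4/7)(3/7) = 0.13994; P(data | r = 4) = (3/7)(3/7)(4/7) = 0.10496; P(data | r = 6) = (1/7)(1/7)(6/7) = 0.017493.
The prior-weighted likelihoods are 1/5 · 0.10496 = 0.020991, 1/5 · 0.14577 = 0.029155, 1/5 · 0.13994 = 0.027988, 1/5 · 0.10496 = 0.020991, 1/5 · 0.017493 = 0.0034985; summing to 0.10262.
The posterior is then P(r = 1 | data) = 0.20455, P(r = 2 | data) = 0.28409, P(r = 3 | data) = 0.27273, P(r = 4 | data) = 0.20455, P(r = 6 | data) = 0.034091.
The predictive probability is P(blue next | data) = (6/7)(0.20455) + (5/7)(0.28409) + (4/7)(0.27273) + (3/7)(0.20455) + (1/7)(0.034091) = 0.62662.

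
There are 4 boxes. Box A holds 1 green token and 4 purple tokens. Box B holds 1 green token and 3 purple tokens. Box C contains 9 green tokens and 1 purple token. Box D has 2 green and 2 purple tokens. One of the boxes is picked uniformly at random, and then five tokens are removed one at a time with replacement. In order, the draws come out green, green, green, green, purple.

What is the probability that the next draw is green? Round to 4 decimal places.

The likelihood of the observed sequence under each hypothesis: P(data | box A) = (1/5)(1/5)(1/5)(1/5)(4/5) = 0.00128; P(data | box B) = (1/4)(1/4)(1/4)(1/4)(3/4) = 0.0029297; P(data | box C) = (9/10)(9/10)(9/10)(9/10)(1/10) = 0.06561; P(data | box D) = (2/4)(2/4)(2/4)(2/4)(2/4) = 0.03125.
Multiplying each by its prior: 1/4 · 0.00128 = 0.00032, 1/4 · 0.0029297 = 0.00073242, 1/4 · 0.06561 = 0.016403, 1/4 · 0.03125 = 0.0078125; these sum to 0.025267.
Dividing through by the total gives posterior P(box A | data) = 0.012665, P(box B | data) = 0.028987, P(box C | data) = 0.64916, P(box D | data) = 0.30919.
So P(green next | data) = Σ P(green next | H) P(H | data) = (1/5)(0.012665) + (1/4)(0.028987) + (9/10)(0.64916) + (1/2)(0.30919) = 0.74862.

0.7486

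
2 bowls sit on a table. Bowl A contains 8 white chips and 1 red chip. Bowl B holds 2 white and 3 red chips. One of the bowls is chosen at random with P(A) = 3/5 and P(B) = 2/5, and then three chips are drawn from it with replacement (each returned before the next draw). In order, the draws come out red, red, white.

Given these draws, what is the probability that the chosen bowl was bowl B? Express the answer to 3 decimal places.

For each hypothesis, P(data | H) works out to: P(data | bowl A) = (1/9)(1/9)(8/9) = 0.010974; P(data | bowl B) = (3/5)(3/5)(2/5) = 0.144.
The prior-weighted likelihoods are 3/5 · 0.010974 = 0.0065844, 2/5 · 0.144 = 0.0576; summing to 0.064184.
By Bayes' rule, P(bowl B | data) = (0.0576) / (0.064184) = 0.89741.

0.897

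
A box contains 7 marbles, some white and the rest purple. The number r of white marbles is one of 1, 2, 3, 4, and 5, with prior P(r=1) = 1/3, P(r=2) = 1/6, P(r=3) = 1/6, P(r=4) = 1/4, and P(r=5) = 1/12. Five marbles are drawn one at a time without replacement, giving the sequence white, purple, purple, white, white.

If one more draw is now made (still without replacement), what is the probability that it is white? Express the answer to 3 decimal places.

0.483

Under each hypothesis, the probability of the observed sequence is: P(data | r = 1) = (1/7)(6/6)(5/5)(0/4) = 0; P(data | r = 2) = (2/7)(5/6)(4/5)(1/4)(0/3) = 0; P(data | r = 3) = (3/7)(4/6)(3/5)(2/4)(1/3) = 0.028571; P(data | r = 4) = (4/7)(3/6)(2/5)(3/4)(2/3) = 0.057143; P(data | r = 5) = (5/7)(2/6)(1/5)(4/4)(3/3) = 0.047619.
Multiplying each by its prior: 1/3 · 0 = 0, 1/6 · 0 = 0, 1/6 · 0.028571 = 0.0047619, 1/4 · 0.057143 = 0.014286, 1/12 · 0.047619 = 0.0039683; these sum to 0.023016.
Dividing through by the total gives posterior P(r = 1 | data) = 0, P(r = 2 | data) = 0, P(r = 3 | data) = 0.2069, P(r = 4 | data) = 0.62069, P(r = 5 | data) = 0.17241.
Averaging over the posterior, P(white next | data) = (0)(0.2069) + (1/2)(0.62069) + (1)(0.17241) = 0.48276.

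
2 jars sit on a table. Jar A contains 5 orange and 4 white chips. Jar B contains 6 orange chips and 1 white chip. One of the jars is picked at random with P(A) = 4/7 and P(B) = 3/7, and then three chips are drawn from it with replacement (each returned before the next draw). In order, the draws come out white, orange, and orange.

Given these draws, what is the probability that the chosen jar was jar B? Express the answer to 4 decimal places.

0.3646

Compute the likelihood of the observed sequence for each case: P(data | jar A) = (4/9)(5/9)(5/9) = 0.13717; P(data | jar B) = (1/7)(6/7)(6/7) = 0.10496.
The prior-weighted likelihoods are 4/7 · 0.13717 = 0.078385, 3/7 · 0.10496 = 0.044981; summing to 0.12337.
So P(jar B | data) = (0.044981) / (0.12337) = 0.36461.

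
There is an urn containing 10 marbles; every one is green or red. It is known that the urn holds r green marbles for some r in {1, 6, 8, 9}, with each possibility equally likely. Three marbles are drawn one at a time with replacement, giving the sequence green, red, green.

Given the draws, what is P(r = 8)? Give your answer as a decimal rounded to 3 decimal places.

0.354

For each hypothesis, P(data | H) works out to: P(data | r = 1) = (1/10)(9/10)(1/10) = 0.009; P(data | r = 6) = (6/10)(4/10)(6/10) = 0.144; P(data | r = 8) = (8/10)(2/10)(8/10) = 0.128; P(data | r = 9) = (9/10)(1/10)(9/10) = 0.081.
Multiplying each by its prior: 1/4 · 0.009 = 0.00225, 1/4 · 0.144 = 0.036, 1/4 · 0.128 = 0.032, 1/4 · 0.081 = 0.02025; these sum to 0.0905.
Hence P(r = 8 | data) = (0.032) / (0.0905) = 0.35359.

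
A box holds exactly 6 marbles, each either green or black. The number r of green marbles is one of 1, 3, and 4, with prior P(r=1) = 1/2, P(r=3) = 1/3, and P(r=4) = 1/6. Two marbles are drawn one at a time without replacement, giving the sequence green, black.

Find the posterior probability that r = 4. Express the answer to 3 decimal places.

0.195

For each hypothesis, P(data | H) works out to: P(data | r = 1) = (1/6)(5/5) = 1/6; P(data | r = 3) = (3/6)(3/5) = 3/10; P(data | r = 4) = (4/6)(2/5) = 4/15.
Weighting by the prior gives 1/2 · 1/6 = 1/12, 1/3 · 3/10 = 1/10, 1/6 · 4/15 = 2/45; summing to 41/180.
Hence P(r = 4 | data) = (2/45) / (41/180) = 8/41.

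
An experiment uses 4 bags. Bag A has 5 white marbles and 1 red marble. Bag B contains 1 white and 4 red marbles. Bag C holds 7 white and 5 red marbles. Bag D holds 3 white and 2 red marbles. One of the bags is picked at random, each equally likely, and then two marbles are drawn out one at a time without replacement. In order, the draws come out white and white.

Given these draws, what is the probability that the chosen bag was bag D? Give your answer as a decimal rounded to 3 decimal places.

0.233

The likelihood of the observed sequence under each hypothesis: P(data | bag A) = (5/6)(4/5) = 2/3; P(data | bag B) = (1/5)(0/4) = 0; P(data | bag C) = (7/12)(6/11) = 7/22; P(data | bag D) = (3/5)(2/4) = 3/10.
Multiplying each by its prior: 1/4 · 2/3 = 1/6, 1/4 · 0 = 0, 1/4 · 7/22 = 7/88, 1/4 · 3/10 = 3/40; these sum to 53/165.
Therefore the posterior P(bag D | data) = (3/40) / (53/165) = 99/424.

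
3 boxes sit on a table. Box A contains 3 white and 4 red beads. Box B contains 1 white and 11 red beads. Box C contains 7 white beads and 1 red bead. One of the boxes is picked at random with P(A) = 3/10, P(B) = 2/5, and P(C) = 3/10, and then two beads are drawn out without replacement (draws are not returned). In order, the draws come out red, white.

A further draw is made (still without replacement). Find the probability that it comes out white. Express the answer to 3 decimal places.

0.459

Under each hypothesis, the probability of the observed sequence is: P(data | box A) = (4/7)(3/6) = 0.28571; P(data | box B) = (11/12)(1/11) = 0.083333; P(data | box C) = (1/8)(7/7) = 0.125.
Weighting by the prior gives 3/10 · 0.28571 = 0.085714, 2/5 · 0.083333 = 0.033333, 3/10 · 0.125 = 0.0375; these sum to 0.15655.
Normalising, the posterior is P(box A | data) = 0.54753, P(box B | data) = 0.21293, P(box C | data) = 0.23954.
The predictive probability is P(white next | data) = (2/5)(0.54753) + (0)(0.21293) + (1)(0.23954) = 0.45856.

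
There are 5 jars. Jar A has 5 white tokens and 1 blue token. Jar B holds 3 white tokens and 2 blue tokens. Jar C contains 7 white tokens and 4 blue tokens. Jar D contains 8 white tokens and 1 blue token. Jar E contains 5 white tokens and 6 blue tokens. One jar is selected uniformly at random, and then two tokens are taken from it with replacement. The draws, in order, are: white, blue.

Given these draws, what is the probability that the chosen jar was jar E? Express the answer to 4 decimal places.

For each hypothesis, P(data | H) works out to: P(data | jar A) = (5/6)(1/6) = 0.13889; P(data | jar B) = (3/5)(2/5) = 0.24; P(data | jar C) = (7/11)(4/11) = 0.2314; P(data | jar D) = (8/9)(1/9) = 0.098765; P(data | jar E) = (5/11)(6/11) = 0.24793.
Multiplying each by its prior: 1/5 · 0.13889 = 0.027778, 1/5 · 0.24 = 0.048, 1/5 · 0.2314 = 0.046281, 1/5 · 0.098765 = 0.019753, 1/5 · 0.24793 = 0.049587; with total 0.1914.
So P(jar E | data) = (0.049587) / (0.1914) = 0.25908.

0.2591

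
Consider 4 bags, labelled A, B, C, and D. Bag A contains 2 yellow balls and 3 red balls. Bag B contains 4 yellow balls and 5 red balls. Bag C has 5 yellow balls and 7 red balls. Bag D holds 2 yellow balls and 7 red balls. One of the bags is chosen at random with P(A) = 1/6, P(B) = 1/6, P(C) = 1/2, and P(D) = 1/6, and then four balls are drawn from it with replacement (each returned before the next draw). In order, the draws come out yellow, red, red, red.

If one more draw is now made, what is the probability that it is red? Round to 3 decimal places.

The likelihood of the observed sequence under each hypothesis: P(data | bag A) = (2/5)(3/5)(3/5)(3/5) = 0.0864; P(data | bag B) = (4/9)(5/9)(5/9)(5/9) = 0.076208; P(data | bag C) = (5/12)(7/12)(7/12)(7/12) = 0.082706; P(data | bag D) = (2/9)(7/9)(7/9)(7/9) = 0.10456.
The prior-weighted likelihoods are 1/6 · 0.0864 = 0.0144, 1/6 · 0.076208 = 0.012701, 1/2 · 0.082706 = 0.041353, 1/6 · 0.10456 = 0.017426; with total 0.085881.
Dividing through by the total gives posterior P(bag A | data) = 0.16767, P(bag B | data) = 0.14789, P(bag C | data) = 0.48152, P(bag D | data) = 0.20291.
So P(red next | data) = Σ P(red next | H) P(H | data) = (3/5)(0.16767) + (5/9)(0.14789) + (7/12)(0.48152) + (7/9)(0.20291) = 0.62147.

0.621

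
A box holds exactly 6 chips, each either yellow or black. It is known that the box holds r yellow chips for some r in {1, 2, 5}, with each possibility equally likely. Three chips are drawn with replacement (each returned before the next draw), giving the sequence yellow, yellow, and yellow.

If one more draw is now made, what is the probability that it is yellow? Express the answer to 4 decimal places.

0.7985

The likelihood of the observed sequence under each hypothesis: P(data | r = 1) = (1/6)(1/6)(1/6) = 1/216; P(data | r = 2) = (2/6)(2/6)(2/6) = 1/27; P(data | r = 5) = (5/6)(5/6)(5/6) = 125/216.
The prior-weighted likelihoods are 1/3 · 1/216 = 1/648, 1/3 · 1/27 = 1/81, 1/3 · 125/216 = 125/648; these sum to 67/324.
Normalising, the posterior is P(r = 1 | data) = 1/134, P(r = 2 | data) = 4/67, P(r = 5 | data) = 125/134.
So P(yellow next | data) = Σ P(yellow next | H) P(H | data) = (1/6)(1/134) + (1/3)(4/67) + (5/6)(125/134) = 107/134.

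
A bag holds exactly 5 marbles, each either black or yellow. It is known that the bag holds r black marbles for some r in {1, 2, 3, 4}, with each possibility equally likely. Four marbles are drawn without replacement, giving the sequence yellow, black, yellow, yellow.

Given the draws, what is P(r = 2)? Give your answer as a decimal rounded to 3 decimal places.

0.333

The likelihood of the observed sequence under each hypothesis: P(data | r = 1) = (4/5)(1/4)(3/3)(2/2) = 1/5; P(data | r = 2) = (3/5)(2/4)(2/3)(1/2) = 1/10; P(data | r = 3) = (2/5)(3/4)(1/3)(0/2) = 0; P(data | r = 4) = (1/5)(4/4)(0/3) = 0.
Multiplying each by its prior: 1/4 · 1/5 = 1/20, 1/4 · 1/10 = 1/40, 1/4 · 0 = 0, 1/4 · 0 = 0; summing to 3/40.
Hence P(r = 2 | data) = (1/40) / (3/40) = 1/3.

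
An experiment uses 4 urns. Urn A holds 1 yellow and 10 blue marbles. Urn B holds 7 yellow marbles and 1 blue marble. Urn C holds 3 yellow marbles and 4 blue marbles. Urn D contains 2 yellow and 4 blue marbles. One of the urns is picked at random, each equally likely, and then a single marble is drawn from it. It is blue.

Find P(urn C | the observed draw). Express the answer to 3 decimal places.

The likelihood of this draw under each hypothesis: P(data | urn A) = (10/11) = 0.90909; P(data | urn B) = (1/8) = 0.125; P(data | urn C) = (4/7) = 0.57143; P(data | urn D) = (4/6) = 0.66667.
Multiplying each by its prior: 1/4 · 0.90909 = 0.22727, 1/4 · 0.125 = 0.03125, 1/4 · 0.57143 = 0.14286, 1/4 · 0.66667 = 0.16667; summing to 0.56805.
Hence P(urn C | data) = (0.14286) / (0.56805) = 0.25149.

0.251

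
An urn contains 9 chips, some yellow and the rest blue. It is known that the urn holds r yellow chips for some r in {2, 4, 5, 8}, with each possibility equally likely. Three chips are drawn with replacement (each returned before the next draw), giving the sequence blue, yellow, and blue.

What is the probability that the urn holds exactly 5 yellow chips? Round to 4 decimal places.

For each hypothesis, P(data | H) works out to: P(data | r = 2) = (7/9)(2/9)(7/9) = 0.13443; P(data | r = 4) = (5/9)(4/9)(5/9) = 0.13717; P(data | r = 5) = (4/9)(5/9)(4/9) = 0.10974; P(data | r = 8) = (1/9)(8/9)(1/9) = 0.010974.
Multiplying each by its prior: 1/4 · 0.13443 = 0.033608, 1/4 · 0.13717 = 0.034294, 1/4 · 0.10974 = 0.027435, 1/4 · 0.010974 = 0.0027435; summing to 0.09808.
So P(r = 5 | data) = (0.027435) / (0.09808) = 0.27972.

0.2797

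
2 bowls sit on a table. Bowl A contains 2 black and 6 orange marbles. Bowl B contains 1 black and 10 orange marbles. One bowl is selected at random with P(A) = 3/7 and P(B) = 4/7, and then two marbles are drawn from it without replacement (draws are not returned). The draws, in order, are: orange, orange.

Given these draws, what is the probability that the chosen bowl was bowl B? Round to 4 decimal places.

For each hypothesis, P(data | H) works out to: P(data | bowl A) = (6/8)(5/7) = 0.53571; P(data | bowl B) = (10/11)(9/10) = 0.81818.
Weighting by the prior gives 3/7 · 0.53571 = 0.22959, 4/7 · 0.81818 = 0.46753; summing to 0.69712.
So P(bowl B | data) = (0.46753) / (0.69712) = 0.67066.

0.6707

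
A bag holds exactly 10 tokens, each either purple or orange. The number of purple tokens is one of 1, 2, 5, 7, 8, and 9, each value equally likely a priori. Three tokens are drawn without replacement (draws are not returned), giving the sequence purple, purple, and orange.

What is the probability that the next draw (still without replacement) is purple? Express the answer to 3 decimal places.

0.706

Compute the likelihood of the observed sequence for each case: P(data | r = 1) = (1/10)(0/9) = 0; P(data | r = 2) = (2/10)(1/9)(8/8) = 1/45; P(data | r = 5) = (5/10)(4/9)(5/8) = 5/36; P(data | r = 7) = (7/10)(6/9)(3/8) = 7/40; P(data | r = 8) = (8/10)(7/9)(2/8) = 7/45; P(data | r = 9) = (9/10)(8/9)(1/8) = 1/10.
Multiplying each by its prior: 1/6 · 0 = 0, 1/6 · 1/45 = 1/270, 1/6 · 5/36 = 5/216, 1/6 · 7/40 = 7/240, 1/6 · 7/45 = 7/270, 1/6 · 1/10 = 1/60; summing to 71/720.
Normalising, the posterior is P(r = 1 | data) = 0, P(r = 2 | data) = 8/213, P(r = 5 | data) = 50/213, P(r = 7 | data) = 21/71, P(r = 8 | data) = 56/213, P(r = 9 | data) = 12/71.
The predictive probability is P(purple next | data) = (0)(8/213) + (3/7)(50/213) + (5/7)(21/71) + (6/7)(56/213) + (1)(12/71) = 351/497.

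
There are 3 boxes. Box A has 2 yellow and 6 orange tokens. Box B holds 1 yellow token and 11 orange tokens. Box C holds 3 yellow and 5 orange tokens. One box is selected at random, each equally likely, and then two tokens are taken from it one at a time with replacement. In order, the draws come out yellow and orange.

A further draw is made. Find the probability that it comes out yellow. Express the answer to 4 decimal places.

0.2832

Compute the likelihood of the observed sequence for each case: P(data | box A) = (2/8)(6/8) = 0.1875; P(data | box B) = (1/12)(11/12) = 0.076389; P(data | box C) = (3/8)(5/8) = 0.23438.
The prior-weighted likelihoods are 1/3 · 0.1875 = 0.0625, 1/3 · 0.076389 = 0.025463, 1/3 · 0.23438 = 0.078125; summing to 0.16609.
Normalising, the posterior is P(box A | data) = 0.37631, P(box B | data) = 0.15331, P(box C | data) = 0.47038.
So P(yellow next | data) = Σ P(yellow next | H) P(H | data) = (1/4)(0.37631) + (1/12)(0.15331) + (3/8)(0.47038) = 0.28325.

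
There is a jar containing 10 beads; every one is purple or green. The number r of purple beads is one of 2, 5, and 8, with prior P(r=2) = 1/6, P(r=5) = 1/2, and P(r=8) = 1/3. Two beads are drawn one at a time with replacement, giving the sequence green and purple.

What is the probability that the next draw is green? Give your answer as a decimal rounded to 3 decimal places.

For each hypothesis, P(data | H) works out to: P(data | r = 2) = (8/10)(2/10) = 4/25; P(data | r = 5) = (5/10)(5/10) = 1/4; P(data | r = 8) = (2/10)(8/10) = 4/25.
Weighting by the prior gives 1/6 · 4/25 = 2/75, 1/2 · 1/4 = 1/8, 1/3 · 4/25 = 4/75; these sum to 41/200.
Dividing through by the total gives posterior P(r = 2 | data) = 16/123, P(r = 5 | data) = 25/41, P(r = 8 | data) = 32/123.
So P(green next | data) = Σ P(green next | H) P(H | data) = (4/5)(16/123) + (1/2)(25/41) + (1/5)(32/123) = 189/410.

0.461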